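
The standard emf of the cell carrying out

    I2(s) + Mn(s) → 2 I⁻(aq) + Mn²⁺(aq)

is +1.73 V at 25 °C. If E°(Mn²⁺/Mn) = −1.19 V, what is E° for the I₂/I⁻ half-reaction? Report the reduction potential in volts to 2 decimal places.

In the reaction as written the I₂/I⁻ couple is reduced (cathode) and Mn²⁺/Mn is oxidized (anode), so E°cell = E°(I₂/I⁻) − E°(Mn²⁺/Mn).
E°(I₂/I⁻) = E°cell + E°(anode) = +1.73 + (−1.19) = +0.54 V.

+0.54 V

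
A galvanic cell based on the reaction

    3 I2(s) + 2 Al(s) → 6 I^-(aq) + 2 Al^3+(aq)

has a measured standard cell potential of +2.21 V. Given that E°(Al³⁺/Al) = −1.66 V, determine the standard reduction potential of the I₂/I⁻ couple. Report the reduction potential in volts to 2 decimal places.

In the reaction as written the I₂/I⁻ couple is reduced (cathode) and Al³⁺/Al is oxidized (anode), so E°cell = E°(I₂/I⁻) − E°(Al³⁺/Al).
E°(I₂/I⁻) = E°cell + E°(anode) = +2.21 + (−1.66) = +0.55 V.

+0.55 V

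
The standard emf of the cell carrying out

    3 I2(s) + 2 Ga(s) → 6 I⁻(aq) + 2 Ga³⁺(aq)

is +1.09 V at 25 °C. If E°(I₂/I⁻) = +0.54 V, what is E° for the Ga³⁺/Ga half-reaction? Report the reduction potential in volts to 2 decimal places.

−0.55 V

In the reaction as written the I₂/I⁻ couple is reduced (cathode) and Ga³⁺/Ga is oxidized (anode), so E°cell = E°(I₂/I⁻) − E°(Ga³⁺/Ga).
E°(Ga³⁺/Ga) = E°(cathode) − E°cell = +0.54 − (+1.09) = −0.55 V.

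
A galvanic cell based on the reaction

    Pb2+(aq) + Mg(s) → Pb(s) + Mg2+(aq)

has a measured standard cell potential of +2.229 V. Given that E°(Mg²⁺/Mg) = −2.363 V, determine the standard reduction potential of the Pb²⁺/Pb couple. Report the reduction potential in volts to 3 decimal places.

In the reaction as written the Pb²⁺/Pb couple is reduced (cathode) and Mg²⁺/Mg is oxidized (anode), so E°cell = E°(Pb²⁺/Pb) − E°(Mg²⁺/Mg).
E°(Pb²⁺/Pb) = E°cell + E°(anode) = +2.229 + (−2.363) = −0.134 V.

−0.134 V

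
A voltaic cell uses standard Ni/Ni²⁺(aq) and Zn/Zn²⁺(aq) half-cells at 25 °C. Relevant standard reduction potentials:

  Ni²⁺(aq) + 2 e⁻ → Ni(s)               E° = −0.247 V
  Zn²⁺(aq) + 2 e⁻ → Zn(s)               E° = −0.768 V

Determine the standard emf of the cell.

Of the two couples in this cell, the one with the more positive reduction potential is reduced at the cathode: here that is Ni²⁺/Ni (−0.247 V); Zn²⁺/Zn (−0.768 V) is the anode.
E°cell = E°(cathode) − E°(anode) = −0.247 − (−0.768) = +0.521 V.

+0.521 V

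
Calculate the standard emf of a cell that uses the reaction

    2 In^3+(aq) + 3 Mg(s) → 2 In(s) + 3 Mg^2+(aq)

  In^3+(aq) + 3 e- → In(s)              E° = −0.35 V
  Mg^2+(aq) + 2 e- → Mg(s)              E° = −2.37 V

In^3+(aq) gains electrons, so the In³⁺/In couple is the cathode; the Mg²⁺/Mg couple is the anode.
E°cell = E°(cathode) − E°(anode) = −0.35 − (−2.37) = +2.02 V.

+2.02 V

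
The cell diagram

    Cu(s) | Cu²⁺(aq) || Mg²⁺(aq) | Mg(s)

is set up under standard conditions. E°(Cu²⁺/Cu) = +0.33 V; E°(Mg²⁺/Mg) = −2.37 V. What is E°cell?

−2.70 V

By convention the left-hand electrode in cell notation is the anode (oxidation) and the right-hand electrode is the cathode (reduction).
E°cell = E°(right) − E°(left) = −2.37 − (+0.33) = −2.70 V.
The negative sign shows that, as written, the cell would require an external voltage to drive the reaction.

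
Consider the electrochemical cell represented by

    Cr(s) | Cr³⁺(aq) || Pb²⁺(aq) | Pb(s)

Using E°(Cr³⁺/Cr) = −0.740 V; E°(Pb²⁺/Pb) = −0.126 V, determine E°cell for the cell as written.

+0.614 V

By convention the left-hand electrode in cell notation is the anode (oxidation) and the right-hand electrode is the cathode (reduction).
E°cell = E°(right) − E°(left) = −0.126 − (−0.740) = +0.614 V.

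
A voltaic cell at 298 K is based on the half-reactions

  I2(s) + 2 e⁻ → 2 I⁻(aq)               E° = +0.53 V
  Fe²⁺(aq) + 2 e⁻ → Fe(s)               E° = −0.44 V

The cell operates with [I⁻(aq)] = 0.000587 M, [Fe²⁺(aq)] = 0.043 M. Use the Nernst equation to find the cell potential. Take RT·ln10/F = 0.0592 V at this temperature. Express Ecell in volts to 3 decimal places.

+1.202 V

The I₂/I⁻ couple has the more positive E°, so it is the cathode; Fe²⁺/Fe is the anode.
E°cell = E°cat − E°an = +0.53 − (−0.44) = +0.97 V; n = 2.
For the overall reaction I2(s) + Fe(s) → 2 I⁻(aq) + Fe²⁺(aq), Q = [I⁻(aq)]^2·[Fe²⁺(aq)] = 1.48×10^−8, giving log Q = −7.829.
By the Nernst equation, E = +0.97 − (0.0592/2)·(−7.829) = +1.202 V.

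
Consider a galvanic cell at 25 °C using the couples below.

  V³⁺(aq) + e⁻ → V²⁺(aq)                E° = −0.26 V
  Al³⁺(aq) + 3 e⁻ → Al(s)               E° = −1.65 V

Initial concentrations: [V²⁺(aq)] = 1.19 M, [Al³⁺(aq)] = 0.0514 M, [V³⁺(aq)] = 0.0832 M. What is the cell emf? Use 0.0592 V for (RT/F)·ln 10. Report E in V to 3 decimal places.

V³⁺/V²⁺ is reduced (cathode, E° = −0.26 V) and Al³⁺/Al is oxidized (anode).
E°cell = E°cat − E°an = −0.26 − (−1.65) = +1.39 V; n = 3.
The balanced reaction is 3 V³⁺(aq) + Al(s) → 3 V²⁺(aq) + Al³⁺(aq), so Q = ([V²⁺(aq)]^3·[Al³⁺(aq)]) / [V³⁺(aq)]^3 = 150 and log Q = 2.177.
E = E° − (0.0592/n)·log Q = +1.39 − (0.0592/3)(2.177) = +1.347 V.

+1.347 V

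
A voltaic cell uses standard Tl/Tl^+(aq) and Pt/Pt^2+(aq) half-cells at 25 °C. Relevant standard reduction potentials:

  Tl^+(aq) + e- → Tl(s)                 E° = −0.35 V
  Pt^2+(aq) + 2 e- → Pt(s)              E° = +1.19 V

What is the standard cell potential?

+1.54 V

Of the two couples in this cell, the one with the more positive reduction potential is reduced at the cathode: here that is Pt²⁺/Pt (+1.19 V); Tl⁺/Tl (−0.35 V) is the anode.
E°cell = E°(cathode) − E°(anode) = +1.19 − (−0.35) = +1.54 V.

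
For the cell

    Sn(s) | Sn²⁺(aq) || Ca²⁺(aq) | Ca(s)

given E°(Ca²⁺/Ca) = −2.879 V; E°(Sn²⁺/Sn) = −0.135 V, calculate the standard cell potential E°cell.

By convention the left-hand electrode in cell notation is the anode (oxidation) and the right-hand electrode is the cathode (reduction).
E°cell = E°(right) − E°(left) = −2.879 − (−0.135) = −2.744 V.
The negative sign shows that, as written, the cell would require an external voltage to drive the reaction.

−2.744 V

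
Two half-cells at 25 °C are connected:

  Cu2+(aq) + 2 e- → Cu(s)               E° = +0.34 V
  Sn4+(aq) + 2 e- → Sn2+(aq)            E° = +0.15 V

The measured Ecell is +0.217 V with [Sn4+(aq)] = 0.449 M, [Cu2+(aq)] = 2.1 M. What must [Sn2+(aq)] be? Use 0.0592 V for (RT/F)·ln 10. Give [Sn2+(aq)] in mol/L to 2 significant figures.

Cu²⁺/Cu is the cathode (higher E°); E°cell = +0.34 − (+0.15) = +0.19 V with n = 2.
Rearranging E = E° − (0.0592/n)·log Q gives log Q = 2(+0.19 − (+0.217))/0.0592 = −0.912.
For Cu2+(aq) + Sn2+(aq) → Cu(s) + Sn4+(aq), the reaction quotient is Q = [Sn4+(aq)] / ([Cu2+(aq)]·[Sn2+(aq)]).
Substituting the known concentrations and solving, log [Sn2+(aq)] = 0.242 and [Sn2+(aq)] = 1.7 M.

1.7 M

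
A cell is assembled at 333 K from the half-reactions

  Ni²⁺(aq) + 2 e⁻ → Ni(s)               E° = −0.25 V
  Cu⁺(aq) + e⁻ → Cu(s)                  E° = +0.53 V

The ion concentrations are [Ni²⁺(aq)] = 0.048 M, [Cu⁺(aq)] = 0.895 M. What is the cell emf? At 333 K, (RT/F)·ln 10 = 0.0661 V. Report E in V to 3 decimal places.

+0.820 V

The Cu⁺/Cu couple has the more positive E°, so it is the cathode; Ni²⁺/Ni is the anode.
E°cell = E°cat − E°an = +0.53 − (−0.25) = +0.78 V; n = 2.
For the overall reaction 2 Cu⁺(aq) + Ni(s) → 2 Cu(s) + Ni²⁺(aq), Q = [Ni²⁺(aq)] / [Cu⁺(aq)]^2 = 0.0599, giving log Q = −1.222.
Applying E = E° − (RT ln10/nF)·log Q gives +0.78 − (0.0661/2)(−1.222) = +0.820 V.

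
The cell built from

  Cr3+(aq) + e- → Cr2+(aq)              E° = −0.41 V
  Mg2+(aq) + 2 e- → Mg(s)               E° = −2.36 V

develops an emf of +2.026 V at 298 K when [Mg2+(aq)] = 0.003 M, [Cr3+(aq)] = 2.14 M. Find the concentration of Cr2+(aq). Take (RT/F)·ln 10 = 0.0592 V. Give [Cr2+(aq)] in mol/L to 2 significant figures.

2.0 M

Cr³⁺/Cr²⁺ is the cathode (higher E°); E°cell = −0.41 − (−2.36) = +1.95 V with n = 2.
Since E = E° − (0.0592/n)·log Q, log Q = n(E° − E)/0.0592 = −2.568.
The balanced reaction is 2 Cr3+(aq) + Mg(s) → 2 Cr2+(aq) + Mg2+(aq), so Q = ([Cr2+(aq)]^2·[Mg2+(aq)]) / [Cr3+(aq)]^2.
Isolating [Cr2+(aq)] in Q = 10^{−2.568} yields log [Cr2+(aq)] = 0.308, i.e. 2.0 M.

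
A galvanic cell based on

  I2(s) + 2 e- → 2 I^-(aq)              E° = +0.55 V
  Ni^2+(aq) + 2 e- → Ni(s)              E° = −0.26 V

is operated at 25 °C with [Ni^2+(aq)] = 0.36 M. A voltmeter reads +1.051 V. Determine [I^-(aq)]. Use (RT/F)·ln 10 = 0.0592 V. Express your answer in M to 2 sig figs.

I₂/I⁻ is the cathode (higher E°); E°cell = +0.55 − (−0.26) = +0.81 V with n = 2.
Since E = E° − (0.0592/n)·log Q, log Q = n(E° − E)/0.0592 = −8.142.
Balancing electrons gives I2(s) + Ni(s) → 2 I^-(aq) + Ni^2+(aq); thus Q = [I^-(aq)]^2·[Ni^2+(aq)].
Solving for the unknown gives log [I^-(aq)] = −3.849, so [I^-(aq)] ≈ 0.00014 M.

0.00014 M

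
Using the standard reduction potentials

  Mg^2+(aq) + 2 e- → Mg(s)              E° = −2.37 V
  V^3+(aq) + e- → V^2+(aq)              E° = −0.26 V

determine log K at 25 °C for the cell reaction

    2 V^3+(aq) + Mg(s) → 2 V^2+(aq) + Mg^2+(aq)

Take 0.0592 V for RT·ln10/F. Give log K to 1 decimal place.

log K = 71.3

The V³⁺/V²⁺ couple is reduced (cathode); E°cell = −0.26 − (−2.37) = +2.11 V with n = 2.
At equilibrium E = 0, so log K = nE°cell / 0.0592 = (2)(+2.11) / 0.0592 = 71.3.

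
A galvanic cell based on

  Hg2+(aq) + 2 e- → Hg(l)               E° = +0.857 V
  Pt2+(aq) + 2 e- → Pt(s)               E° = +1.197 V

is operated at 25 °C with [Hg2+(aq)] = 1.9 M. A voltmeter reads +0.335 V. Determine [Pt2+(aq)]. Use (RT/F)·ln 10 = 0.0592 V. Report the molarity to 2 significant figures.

With Pt²⁺/Pt at the cathode and Hg²⁺/Hg at the anode, E°cell = +1.197 − (+0.857) = +0.340 V (n = 2).
Since E = E° − (0.0592/n)·log Q, log Q = n(E° − E)/0.0592 = 0.169.
Balancing electrons gives Pt2+(aq) + Hg(l) → Pt(s) + Hg2+(aq); thus Q = [Hg2+(aq)] / [Pt2+(aq)].
Substituting the known concentrations and solving, log [Pt2+(aq)] = 0.110 and [Pt2+(aq)] = 1.3 M.

1.3 M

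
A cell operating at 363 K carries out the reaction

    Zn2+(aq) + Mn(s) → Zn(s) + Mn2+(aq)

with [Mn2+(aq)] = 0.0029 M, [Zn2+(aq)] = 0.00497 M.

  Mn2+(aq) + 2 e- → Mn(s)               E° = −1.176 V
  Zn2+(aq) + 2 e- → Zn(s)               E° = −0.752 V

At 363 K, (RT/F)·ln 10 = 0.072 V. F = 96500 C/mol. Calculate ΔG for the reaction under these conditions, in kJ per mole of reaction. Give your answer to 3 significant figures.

The standard cell potential is −0.752 − (−1.176) = +0.424 V, with n = 2 electrons in the balanced equation.
Here Q = [Mn2+(aq)] / [Zn2+(aq)] = 0.584 (log Q = −0.234), giving E = +0.424 − (0.072/2)·(−0.234) = +0.4324 V.
ΔG = −nFE = −(2)(96500)(+0.4324) J/mol = −83.5 kJ/mol.

−83.5 kJ/mol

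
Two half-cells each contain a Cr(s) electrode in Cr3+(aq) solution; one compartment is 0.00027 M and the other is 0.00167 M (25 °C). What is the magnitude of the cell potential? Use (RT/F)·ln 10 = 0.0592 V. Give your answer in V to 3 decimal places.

For a concentration cell E°cell = 0, since both electrodes use the same couple.
The compartment with the higher Cr3+(aq) concentration (0.00167 M) acts as the cathode; ions are reduced there and produced at the dilute (0.00027 M) anode.
With n = 3, Ecell = −(0.0592/3)·log([dilute]/[conc]) = −(0.0592/3)·log(0.00027/0.00167) = +0.016 V.

0.016 V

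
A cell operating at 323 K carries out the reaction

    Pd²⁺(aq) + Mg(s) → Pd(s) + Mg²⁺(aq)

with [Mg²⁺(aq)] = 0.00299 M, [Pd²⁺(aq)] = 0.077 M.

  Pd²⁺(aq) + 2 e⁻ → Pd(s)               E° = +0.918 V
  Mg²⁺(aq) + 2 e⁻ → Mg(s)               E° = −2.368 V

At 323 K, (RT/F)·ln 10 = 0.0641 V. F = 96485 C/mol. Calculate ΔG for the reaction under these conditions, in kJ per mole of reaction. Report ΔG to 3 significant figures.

E°cell = +0.918 − (−2.368) = +3.286 V; the balanced reaction transfers n = 2 electrons.
Q = [Mg²⁺(aq)] / [Pd²⁺(aq)] = 0.0388, so log Q = −1.411 and E = +3.286 − (0.0641/2)(−1.411) = +3.3312 V.
ΔG = −nFE = −(2)(96485)(+3.3312) J/mol = −643 kJ/mol.

−643 kJ/mol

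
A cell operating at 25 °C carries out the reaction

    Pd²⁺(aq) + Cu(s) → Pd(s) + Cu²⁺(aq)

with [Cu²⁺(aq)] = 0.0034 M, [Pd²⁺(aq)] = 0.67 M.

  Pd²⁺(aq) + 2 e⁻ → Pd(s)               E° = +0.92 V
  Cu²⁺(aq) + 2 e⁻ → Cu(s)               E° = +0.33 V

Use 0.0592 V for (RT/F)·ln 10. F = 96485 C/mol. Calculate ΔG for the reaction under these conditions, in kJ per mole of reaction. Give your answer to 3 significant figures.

−127 kJ/mol

With Pd²⁺/Pd reduced at the cathode, E°cell = +0.92 − (+0.33) = +0.59 V and n = 2.
Here Q = [Cu²⁺(aq)] / [Pd²⁺(aq)] = 0.00507 (log Q = −2.295), giving E = +0.59 − (0.0592/2)·(−2.295) = +0.6579 V.
ΔG = −nFE = −(2)(96485)(+0.6579) J/mol = −127 kJ/mol.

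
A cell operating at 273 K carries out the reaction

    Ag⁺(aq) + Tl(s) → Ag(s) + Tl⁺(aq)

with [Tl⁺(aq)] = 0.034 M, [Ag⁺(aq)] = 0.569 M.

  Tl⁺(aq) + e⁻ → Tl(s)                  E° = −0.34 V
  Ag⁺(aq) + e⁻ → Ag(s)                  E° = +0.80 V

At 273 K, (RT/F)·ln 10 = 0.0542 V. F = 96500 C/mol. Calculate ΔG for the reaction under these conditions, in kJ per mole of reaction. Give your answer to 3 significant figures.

−116 kJ/mol

E°cell = +0.80 − (−0.34) = +1.14 V; the balanced reaction transfers n = 1 electron.
Q = [Tl⁺(aq)] / [Ag⁺(aq)] = 0.0598, so log Q = −1.224 and E = +1.14 − (0.0542/1)(−1.224) = +1.2063 V.
ΔG = −nFE = −(1)(96500)(+1.2063) J/mol = −116 kJ/mol.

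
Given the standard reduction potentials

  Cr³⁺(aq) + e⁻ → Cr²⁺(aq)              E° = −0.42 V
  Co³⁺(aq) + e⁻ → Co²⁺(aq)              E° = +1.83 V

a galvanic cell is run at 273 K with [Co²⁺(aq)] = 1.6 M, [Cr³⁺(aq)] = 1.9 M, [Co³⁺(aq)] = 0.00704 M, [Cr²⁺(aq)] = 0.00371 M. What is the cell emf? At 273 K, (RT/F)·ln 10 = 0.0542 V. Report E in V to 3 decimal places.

Co³⁺/Co²⁺ is reduced (cathode, E° = +1.83 V) and Cr³⁺/Cr²⁺ is oxidized (anode).
E°cell = E°cat − E°an = +1.83 − (−0.42) = +2.25 V; n = 1.
Balancing gives Co³⁺(aq) + Cr²⁺(aq) → Co²⁺(aq) + Cr³⁺(aq); hence Q = ([Co²⁺(aq)]·[Cr³⁺(aq)]) / ([Co³⁺(aq)]·[Cr²⁺(aq)]) = 1.16×10^5 (log Q = 5.066).
Applying E = E° − (RT ln10/nF)·log Q gives +2.25 − (0.0542/1)(5.066) = +1.975 V.

+1.975 V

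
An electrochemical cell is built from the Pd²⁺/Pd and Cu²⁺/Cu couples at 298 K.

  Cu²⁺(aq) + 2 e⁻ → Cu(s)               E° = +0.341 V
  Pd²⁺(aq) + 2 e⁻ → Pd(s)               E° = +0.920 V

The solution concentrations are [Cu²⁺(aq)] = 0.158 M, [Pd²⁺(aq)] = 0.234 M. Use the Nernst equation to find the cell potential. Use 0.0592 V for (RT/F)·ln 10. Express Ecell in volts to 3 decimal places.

+0.584 V

Since E°(Pd²⁺/Pd) > E°(Cu²⁺/Cu), Pd²⁺/Pd serves as the cathode.
E°cell = E°cat − E°an = +0.920 − (+0.341) = +0.579 V; n = 2.
For the overall reaction Pd²⁺(aq) + Cu(s) → Pd(s) + Cu²⁺(aq), Q = [Cu²⁺(aq)] / [Pd²⁺(aq)] = 0.675, giving log Q = −0.171.
E = E° − (0.0592/n)·log Q = +0.579 − (0.0592/2)(−0.171) = +0.584 V.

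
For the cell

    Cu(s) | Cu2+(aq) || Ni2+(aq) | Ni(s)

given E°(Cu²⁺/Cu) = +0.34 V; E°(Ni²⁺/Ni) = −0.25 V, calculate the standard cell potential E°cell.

By convention the left-hand electrode in cell notation is the anode (oxidation) and the right-hand electrode is the cathode (reduction).
E°cell = E°(right) − E°(left) = −0.25 − (+0.34) = −0.59 V.
The negative sign shows that, as written, the cell would require an external voltage to drive the reaction.

−0.59 V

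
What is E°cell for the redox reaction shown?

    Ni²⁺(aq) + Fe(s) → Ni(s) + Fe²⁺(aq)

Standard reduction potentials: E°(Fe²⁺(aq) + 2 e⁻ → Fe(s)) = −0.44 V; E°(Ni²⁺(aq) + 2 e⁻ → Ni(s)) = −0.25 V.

+0.19 V

In the reaction as written, Ni²⁺(aq) is reduced (cathode) and Fe²⁺(aq) is produced by oxidation at the anode.
E°cell = E°(cathode) − E°(anode) = −0.25 − (−0.44) = +0.19 V.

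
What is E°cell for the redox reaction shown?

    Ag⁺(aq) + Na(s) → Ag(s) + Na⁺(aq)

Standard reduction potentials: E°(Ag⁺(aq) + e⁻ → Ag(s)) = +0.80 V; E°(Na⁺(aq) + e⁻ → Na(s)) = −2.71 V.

Ag⁺(aq) gains electrons, so the Ag⁺/Ag couple is the cathode; the Na⁺/Na couple is the anode.
E°cell = E°(cathode) − E°(anode) = +0.80 − (−2.71) = +3.51 V.

+3.51 V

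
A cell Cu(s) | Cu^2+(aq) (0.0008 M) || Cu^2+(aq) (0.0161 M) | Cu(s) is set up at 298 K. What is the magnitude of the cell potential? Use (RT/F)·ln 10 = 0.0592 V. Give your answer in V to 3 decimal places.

For a concentration cell E°cell = 0, since both electrodes use the same couple.
The compartment with the higher Cu^2+(aq) concentration (0.0161 M) acts as the cathode; ions are reduced there and produced at the dilute (0.0008 M) anode.
With n = 2, Ecell = −(0.0592/2)·log([dilute]/[conc]) = −(0.0592/2)·log(0.0008/0.0161) = +0.039 V.

0.039 V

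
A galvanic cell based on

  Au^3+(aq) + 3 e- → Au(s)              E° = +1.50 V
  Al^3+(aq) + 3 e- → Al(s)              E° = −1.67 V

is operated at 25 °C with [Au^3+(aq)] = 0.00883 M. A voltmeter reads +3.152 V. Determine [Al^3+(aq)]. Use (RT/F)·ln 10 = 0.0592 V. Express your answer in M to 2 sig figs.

The Au³⁺/Au couple has the larger reduction potential, so it is the cathode: E°cell = +1.50 − (−1.67) = +3.17 V and n = 3.
Rearranging E = E° − (0.0592/n)·log Q gives log Q = 3(+3.17 − (+3.152))/0.0592 = 0.912.
The balanced reaction is Au^3+(aq) + Al(s) → Au(s) + Al^3+(aq), so Q = [Al^3+(aq)] / [Au^3+(aq)].
Isolating [Al^3+(aq)] in Q = 10^{0.912} yields log [Al^3+(aq)] = −1.142, i.e. 0.072 M.

0.072 M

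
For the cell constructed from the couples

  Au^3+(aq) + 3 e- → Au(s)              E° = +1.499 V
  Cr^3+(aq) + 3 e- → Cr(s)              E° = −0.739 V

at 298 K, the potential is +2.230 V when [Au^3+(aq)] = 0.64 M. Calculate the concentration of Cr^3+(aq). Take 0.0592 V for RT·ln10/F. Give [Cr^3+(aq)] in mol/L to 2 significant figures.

With Au³⁺/Au at the cathode and Cr³⁺/Cr at the anode, E°cell = +1.499 − (−0.739) = +2.238 V (n = 3).
Since E = E° − (0.0592/n)·log Q, log Q = n(E° − E)/0.0592 = 0.405.
Balancing electrons gives Au^3+(aq) + Cr(s) → Au(s) + Cr^3+(aq); thus Q = [Cr^3+(aq)] / [Au^3+(aq)].
Substituting the known concentrations and solving, log [Cr^3+(aq)] = 0.211 and [Cr^3+(aq)] = 1.6 M.

1.6 M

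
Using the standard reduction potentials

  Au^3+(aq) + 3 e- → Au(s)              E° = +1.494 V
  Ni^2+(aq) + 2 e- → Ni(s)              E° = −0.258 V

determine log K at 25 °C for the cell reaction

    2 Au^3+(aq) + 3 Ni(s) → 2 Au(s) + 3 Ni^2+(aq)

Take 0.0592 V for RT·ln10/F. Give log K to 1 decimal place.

The Au³⁺/Au couple is reduced (cathode); E°cell = +1.494 − (−0.258) = +1.752 V with n = 6.
At equilibrium E = 0, so log K = nE°cell / 0.0592 = (6)(+1.752) / 0.0592 = 177.6.

log K = 177.6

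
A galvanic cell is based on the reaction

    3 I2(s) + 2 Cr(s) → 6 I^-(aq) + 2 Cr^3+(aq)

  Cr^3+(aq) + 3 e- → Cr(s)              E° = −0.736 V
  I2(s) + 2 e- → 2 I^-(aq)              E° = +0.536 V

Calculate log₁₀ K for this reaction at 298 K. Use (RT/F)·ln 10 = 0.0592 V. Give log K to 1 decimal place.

The I₂/I⁻ couple is reduced (cathode); E°cell = +0.536 − (−0.736) = +1.272 V with n = 6.
At equilibrium E = 0, so log K = nE°cell / 0.0592 = (6)(+1.272) / 0.0592 = 128.9.

log K = 128.9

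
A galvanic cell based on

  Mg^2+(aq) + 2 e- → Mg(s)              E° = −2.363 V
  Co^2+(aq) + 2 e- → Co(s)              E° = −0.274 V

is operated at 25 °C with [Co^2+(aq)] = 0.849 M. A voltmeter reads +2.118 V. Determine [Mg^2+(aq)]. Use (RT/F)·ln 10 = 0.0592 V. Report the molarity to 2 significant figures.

0.089 M

Co²⁺/Co is the cathode (higher E°); E°cell = −0.274 − (−2.363) = +2.089 V with n = 2.
Rearranging E = E° − (0.0592/n)·log Q gives log Q = 2(+2.089 − (+2.118))/0.0592 = −0.980.
For Co^2+(aq) + Mg(s) → Co(s) + Mg^2+(aq), the reaction quotient is Q = [Mg^2+(aq)] / [Co^2+(aq)].
Isolating [Mg^2+(aq)] in Q = 10^{−0.980} yields log [Mg^2+(aq)] = −1.051, i.e. 0.089 M.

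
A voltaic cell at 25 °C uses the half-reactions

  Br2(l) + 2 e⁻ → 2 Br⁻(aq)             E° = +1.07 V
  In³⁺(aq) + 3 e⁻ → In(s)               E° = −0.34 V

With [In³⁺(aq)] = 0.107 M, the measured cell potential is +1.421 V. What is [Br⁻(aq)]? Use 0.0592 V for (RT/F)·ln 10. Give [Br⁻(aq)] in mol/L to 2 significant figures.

With Br₂/Br⁻ at the cathode and In³⁺/In at the anode, E°cell = +1.07 − (−0.34) = +1.41 V (n = 6).
Rearranging E = E° − (0.0592/n)·log Q gives log Q = 6(+1.41 − (+1.421))/0.0592 = −1.115.
The balanced reaction is 3 Br2(l) + 2 In(s) → 6 Br⁻(aq) + 2 In³⁺(aq), so Q = [Br⁻(aq)]^6·[In³⁺(aq)]^2.
Substituting the known concentrations and solving, log [Br⁻(aq)] = 0.138 and [Br⁻(aq)] = 1.4 M.

1.4 M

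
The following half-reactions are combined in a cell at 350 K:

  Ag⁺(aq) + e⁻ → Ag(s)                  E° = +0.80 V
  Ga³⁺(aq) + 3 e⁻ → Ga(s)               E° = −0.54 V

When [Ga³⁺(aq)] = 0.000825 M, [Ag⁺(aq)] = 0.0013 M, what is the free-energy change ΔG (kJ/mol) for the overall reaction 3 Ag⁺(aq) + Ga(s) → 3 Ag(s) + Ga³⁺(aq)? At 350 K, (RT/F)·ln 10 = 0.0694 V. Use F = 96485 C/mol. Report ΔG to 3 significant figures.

−351 kJ/mol

The standard cell potential is +0.80 − (−0.54) = +1.34 V, with n = 3 electrons in the balanced equation.
The reaction quotient is [Ga³⁺(aq)] / [Ag⁺(aq)]^3 = 3.76×10^5; by Nernst, E = +1.34 − (0.0694/3)(5.575) = +1.2110 V.
Finally ΔG = −nFE = −(3)(96485 C/mol)(+1.2110 V) = −351 kJ/mol.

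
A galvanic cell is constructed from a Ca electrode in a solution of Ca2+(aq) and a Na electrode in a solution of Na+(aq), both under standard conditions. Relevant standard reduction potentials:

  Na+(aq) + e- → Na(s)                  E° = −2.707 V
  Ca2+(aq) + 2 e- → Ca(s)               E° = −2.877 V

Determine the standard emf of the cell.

The Na⁺/Na couple has the higher E°, so Na ion is reduced (cathode) and Ca is oxidized (anode).
E°cell = E°(cathode) − E°(anode) = −2.707 − (−2.877) = +0.170 V.

+0.170 V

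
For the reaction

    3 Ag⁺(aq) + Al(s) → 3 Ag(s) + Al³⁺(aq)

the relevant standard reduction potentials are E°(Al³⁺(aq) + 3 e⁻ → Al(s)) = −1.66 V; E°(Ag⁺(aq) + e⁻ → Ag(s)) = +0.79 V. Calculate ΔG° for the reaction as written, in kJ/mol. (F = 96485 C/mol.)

−709 kJ/mol

In the reaction as written Ag⁺(aq) is reduced, so the Ag⁺/Ag couple is the cathode and Al³⁺/Al is the anode.
E°cell = +0.79 − (−1.66) = +2.45 V; balancing electrons gives n = 3.
ΔG° = −nFE°cell = −(3)(96485)(+2.45) J/mol = −709 kJ/mol.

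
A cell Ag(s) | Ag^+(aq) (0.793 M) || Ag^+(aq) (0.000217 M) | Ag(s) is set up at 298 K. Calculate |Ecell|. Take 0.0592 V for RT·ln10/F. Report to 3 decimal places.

For a concentration cell E°cell = 0, since both electrodes use the same couple.
The compartment with the higher Ag^+(aq) concentration (0.793 M) acts as the cathode; ions are reduced there and produced at the dilute (0.000217 M) anode.
With n = 1, Ecell = −(0.0592/1)·log([dilute]/[conc]) = −(0.0592/1)·log(0.000217/0.793) = +0.211 V.

0.211 V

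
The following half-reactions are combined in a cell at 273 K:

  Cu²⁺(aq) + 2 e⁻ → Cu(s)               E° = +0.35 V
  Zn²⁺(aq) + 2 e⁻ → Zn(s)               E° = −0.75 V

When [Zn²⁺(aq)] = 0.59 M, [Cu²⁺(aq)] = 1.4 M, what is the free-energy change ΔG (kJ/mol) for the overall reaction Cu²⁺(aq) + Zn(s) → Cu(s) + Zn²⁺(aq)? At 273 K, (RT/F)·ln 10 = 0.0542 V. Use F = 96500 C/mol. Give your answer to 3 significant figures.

E°cell = +0.35 − (−0.75) = +1.10 V; the balanced reaction transfers n = 2 electrons.
Here Q = [Zn²⁺(aq)] / [Cu²⁺(aq)] = 0.421 (log Q = −0.375), giving E = +1.10 − (0.0542/2)·(−0.375) = +1.1102 V.
Finally ΔG = −nFE = −(2)(96500 C/mol)(+1.1102 V) = −214 kJ/mol.

−214 kJ/mol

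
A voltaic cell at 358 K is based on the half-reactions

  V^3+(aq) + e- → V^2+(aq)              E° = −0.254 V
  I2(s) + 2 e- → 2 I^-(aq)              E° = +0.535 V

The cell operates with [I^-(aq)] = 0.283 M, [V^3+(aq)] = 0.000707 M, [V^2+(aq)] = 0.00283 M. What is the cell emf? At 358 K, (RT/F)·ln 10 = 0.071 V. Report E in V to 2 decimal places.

+0.87 V

Since E°(I₂/I⁻) > E°(V³⁺/V²⁺), I₂/I⁻ serves as the cathode.
The standard potential is +0.535 − (−0.254) = +0.789 V and the balanced reaction transfers n = 2 electrons.
Balancing gives I2(s) + 2 V^2+(aq) → 2 I^-(aq) + 2 V^3+(aq); hence Q = ([I^-(aq)]^2·[V^3+(aq)]^2) / [V^2+(aq)]^2 = 0.005 (log Q = −2.301).
E = E° − (0.071/n)·log Q = +0.789 − (0.071/2)(−2.301) = +0.87 V.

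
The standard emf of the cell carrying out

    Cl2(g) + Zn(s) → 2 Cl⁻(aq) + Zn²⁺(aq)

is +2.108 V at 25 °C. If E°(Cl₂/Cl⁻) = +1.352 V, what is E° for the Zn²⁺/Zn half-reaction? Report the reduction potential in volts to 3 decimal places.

In the reaction as written the Cl₂/Cl⁻ couple is reduced (cathode) and Zn²⁺/Zn is oxidized (anode), so E°cell = E°(Cl₂/Cl⁻) − E°(Zn²⁺/Zn).
E°(Zn²⁺/Zn) = E°(cathode) − E°cell = +1.352 − (+2.108) = −0.756 V.

−0.756 V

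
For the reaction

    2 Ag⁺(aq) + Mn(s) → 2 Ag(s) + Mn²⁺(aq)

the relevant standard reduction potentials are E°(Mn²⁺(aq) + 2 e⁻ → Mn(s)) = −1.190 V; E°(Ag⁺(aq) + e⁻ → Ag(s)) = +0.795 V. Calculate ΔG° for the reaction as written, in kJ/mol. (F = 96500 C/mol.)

In the reaction as written Ag⁺(aq) is reduced, so the Ag⁺/Ag couple is the cathode and Mn²⁺/Mn is the anode.
E°cell = +0.795 − (−1.190) = +1.985 V; balancing electrons gives n = 2.
ΔG° = −nFE°cell = −(2)(96500)(+1.985) J/mol = −383 kJ/mol.

−383 kJ/mol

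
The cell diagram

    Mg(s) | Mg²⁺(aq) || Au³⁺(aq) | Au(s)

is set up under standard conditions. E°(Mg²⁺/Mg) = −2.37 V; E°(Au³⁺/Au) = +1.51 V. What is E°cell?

By convention the left-hand electrode in cell notation is the anode (oxidation) and the right-hand electrode is the cathode (reduction).
E°cell = E°(right) − E°(left) = +1.51 − (−2.37) = +3.88 V.

+3.88 V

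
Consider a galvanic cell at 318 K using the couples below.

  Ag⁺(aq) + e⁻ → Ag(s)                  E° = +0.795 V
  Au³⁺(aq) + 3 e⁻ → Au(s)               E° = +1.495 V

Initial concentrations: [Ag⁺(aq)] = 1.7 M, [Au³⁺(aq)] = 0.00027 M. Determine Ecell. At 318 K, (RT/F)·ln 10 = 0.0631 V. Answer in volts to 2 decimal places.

Since E°(Au³⁺/Au) > E°(Ag⁺/Ag), Au³⁺/Au serves as the cathode.
The standard potential is +1.495 − (+0.795) = +0.700 V and the balanced reaction transfers n = 3 electrons.
For the overall reaction Au³⁺(aq) + 3 Ag(s) → Au(s) + 3 Ag⁺(aq), Q = [Ag⁺(aq)]^3 / [Au³⁺(aq)] = 1.82×10^4, giving log Q = 4.260.
E = E° − (0.0631/n)·log Q = +0.700 − (0.0631/3)(4.260) = +0.61 V.

+0.61 V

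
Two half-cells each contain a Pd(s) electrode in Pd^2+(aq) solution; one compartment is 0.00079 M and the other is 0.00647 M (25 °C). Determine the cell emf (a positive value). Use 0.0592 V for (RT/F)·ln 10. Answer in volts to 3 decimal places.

0.027 V

For a concentration cell E°cell = 0, since both electrodes use the same couple.
The compartment with the higher Pd^2+(aq) concentration (0.00647 M) acts as the cathode; ions are reduced there and produced at the dilute (0.00079 M) anode.
With n = 2, Ecell = −(0.0592/2)·log([dilute]/[conc]) = −(0.0592/2)·log(0.00079/0.00647) = +0.027 V.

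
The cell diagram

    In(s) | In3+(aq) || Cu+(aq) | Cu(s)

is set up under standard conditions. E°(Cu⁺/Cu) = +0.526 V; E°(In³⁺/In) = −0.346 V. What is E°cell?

+0.872 V

By convention the left-hand electrode in cell notation is the anode (oxidation) and the right-hand electrode is the cathode (reduction).
E°cell = E°(right) − E°(left) = +0.526 − (−0.346) = +0.872 V.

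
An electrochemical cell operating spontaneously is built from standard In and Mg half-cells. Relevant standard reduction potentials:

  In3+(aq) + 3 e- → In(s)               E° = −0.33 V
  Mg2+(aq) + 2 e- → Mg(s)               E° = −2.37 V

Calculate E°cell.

The In³⁺/In couple has the higher E°, so In ion is reduced (cathode) and Mg is oxidized (anode).
E°cell = E°(cathode) − E°(anode) = −0.33 − (−2.37) = +2.04 V.

+2.04 V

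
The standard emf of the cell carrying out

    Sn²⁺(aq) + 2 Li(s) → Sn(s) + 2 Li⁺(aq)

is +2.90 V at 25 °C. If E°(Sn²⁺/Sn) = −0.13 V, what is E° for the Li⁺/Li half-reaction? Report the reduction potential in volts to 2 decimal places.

−3.03 V

In the reaction as written the Sn²⁺/Sn couple is reduced (cathode) and Li⁺/Li is oxidized (anode), so E°cell = E°(Sn²⁺/Sn) − E°(Li⁺/Li).
E°(Li⁺/Li) = E°(cathode) − E°cell = −0.13 − (+2.90) = −3.03 V.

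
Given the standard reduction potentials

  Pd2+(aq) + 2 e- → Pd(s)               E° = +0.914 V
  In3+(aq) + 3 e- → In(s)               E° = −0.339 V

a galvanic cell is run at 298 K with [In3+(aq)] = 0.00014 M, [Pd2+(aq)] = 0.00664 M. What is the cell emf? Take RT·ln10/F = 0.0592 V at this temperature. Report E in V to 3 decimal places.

Since E°(Pd²⁺/Pd) > E°(In³⁺/In), Pd²⁺/Pd serves as the cathode.
The standard potential is +0.914 − (−0.339) = +1.253 V and the balanced reaction transfers n = 6 electrons.
Balancing gives 3 Pd2+(aq) + 2 In(s) → 3 Pd(s) + 2 In3+(aq); hence Q = [In3+(aq)]^2 / [Pd2+(aq)]^3 = 0.067 (log Q = −1.174).
Applying E = E° − (RT ln10/nF)·log Q gives +1.253 − (0.0592/6)(−1.174) = +1.265 V.

+1.265 V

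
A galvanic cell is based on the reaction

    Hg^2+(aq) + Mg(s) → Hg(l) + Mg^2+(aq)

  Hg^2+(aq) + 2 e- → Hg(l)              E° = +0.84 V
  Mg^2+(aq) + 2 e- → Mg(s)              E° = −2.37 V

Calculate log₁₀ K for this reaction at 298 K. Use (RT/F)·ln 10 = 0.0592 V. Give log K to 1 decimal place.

The Hg²⁺/Hg couple is reduced (cathode); E°cell = +0.84 − (−2.37) = +3.21 V with n = 2.
At equilibrium E = 0, so log K = nE°cell / 0.0592 = (2)(+3.21) / 0.0592 = 108.4.

log K = 108.4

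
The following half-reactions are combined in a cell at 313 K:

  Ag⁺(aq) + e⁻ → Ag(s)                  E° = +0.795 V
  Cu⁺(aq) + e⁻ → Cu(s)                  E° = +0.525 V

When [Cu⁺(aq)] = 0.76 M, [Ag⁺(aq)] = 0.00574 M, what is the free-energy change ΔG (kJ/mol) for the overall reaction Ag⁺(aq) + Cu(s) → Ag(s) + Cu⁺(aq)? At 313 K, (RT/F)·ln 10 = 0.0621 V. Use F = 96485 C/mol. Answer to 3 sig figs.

−13.3 kJ/mol

With Ag⁺/Ag reduced at the cathode, E°cell = +0.795 − (+0.525) = +0.270 V and n = 1.
Here Q = [Cu⁺(aq)] / [Ag⁺(aq)] = 132 (log Q = 2.122), giving E = +0.270 − (0.0621/1)·(2.122) = +0.1382 V.
ΔG = −nFE = −(1)(96485)(+0.1382) J/mol = −13.3 kJ/mol.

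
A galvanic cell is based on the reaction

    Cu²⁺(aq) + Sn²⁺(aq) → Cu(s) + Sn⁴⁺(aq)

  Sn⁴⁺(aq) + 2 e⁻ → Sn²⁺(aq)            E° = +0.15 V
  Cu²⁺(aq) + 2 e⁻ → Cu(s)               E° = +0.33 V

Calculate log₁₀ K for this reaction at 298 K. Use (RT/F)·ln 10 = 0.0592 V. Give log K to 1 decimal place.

log K = 6.1

The Cu²⁺/Cu couple is reduced (cathode); E°cell = +0.33 − (+0.15) = +0.18 V with n = 2.
At equilibrium E = 0, so log K = nE°cell / 0.0592 = (2)(+0.18) / 0.0592 = 6.1.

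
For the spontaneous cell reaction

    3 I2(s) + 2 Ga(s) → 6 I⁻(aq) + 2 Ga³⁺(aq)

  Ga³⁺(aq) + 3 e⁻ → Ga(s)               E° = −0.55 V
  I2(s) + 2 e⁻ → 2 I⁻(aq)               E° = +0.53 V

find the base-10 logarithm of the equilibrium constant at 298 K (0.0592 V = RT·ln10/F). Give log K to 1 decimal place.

The I₂/I⁻ couple is reduced (cathode); E°cell = +0.53 − (−0.55) = +1.08 V with n = 6.
At equilibrium E = 0, so log K = nE°cell / 0.0592 = (6)(+1.08) / 0.0592 = 109.5.

log K = 109.5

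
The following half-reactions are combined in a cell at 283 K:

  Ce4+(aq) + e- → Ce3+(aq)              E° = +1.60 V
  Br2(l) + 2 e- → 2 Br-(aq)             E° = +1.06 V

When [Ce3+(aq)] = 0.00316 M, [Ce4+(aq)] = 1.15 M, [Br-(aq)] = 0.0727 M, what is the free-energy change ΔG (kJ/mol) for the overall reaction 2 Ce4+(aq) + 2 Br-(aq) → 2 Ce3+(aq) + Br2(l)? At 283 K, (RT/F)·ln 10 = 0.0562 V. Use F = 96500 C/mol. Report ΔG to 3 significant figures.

−120 kJ/mol

With Ce⁴⁺/Ce³⁺ reduced at the cathode, E°cell = +1.60 − (+1.06) = +0.54 V and n = 2.
Q = [Ce3+(aq)]^2 / ([Ce4+(aq)]^2·[Br-(aq)]^2) = 0.00143, so log Q = −2.845 and E = +0.54 − (0.0562/2)(−2.845) = +0.6199 V.
Then ΔG = −nFE = −2 × 96500 × +0.6199 J/mol = −120 kJ/mol.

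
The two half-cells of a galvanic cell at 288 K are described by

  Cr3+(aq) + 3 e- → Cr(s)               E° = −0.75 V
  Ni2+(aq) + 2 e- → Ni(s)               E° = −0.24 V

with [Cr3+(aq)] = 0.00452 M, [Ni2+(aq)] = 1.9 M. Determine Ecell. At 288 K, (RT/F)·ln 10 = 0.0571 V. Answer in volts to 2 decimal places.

Ni²⁺/Ni is reduced (cathode, E° = −0.24 V) and Cr³⁺/Cr is oxidized (anode).
E°cell = E°cat − E°an = −0.24 − (−0.75) = +0.51 V; n = 6.
The balanced reaction is 3 Ni2+(aq) + 2 Cr(s) → 3 Ni(s) + 2 Cr3+(aq), so Q = [Cr3+(aq)]^2 / [Ni2+(aq)]^3 = 2.98×10^−6 and log Q = −5.526.
E = E° − (0.0571/n)·log Q = +0.51 − (0.0571/6)(−5.526) = +0.56 V.

+0.56 V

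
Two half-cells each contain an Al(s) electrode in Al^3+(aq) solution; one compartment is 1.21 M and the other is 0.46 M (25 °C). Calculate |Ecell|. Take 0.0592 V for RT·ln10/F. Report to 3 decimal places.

For a concentration cell E°cell = 0, since both electrodes use the same couple.
The compartment with the higher Al^3+(aq) concentration (1.21 M) acts as the cathode; ions are reduced there and produced at the dilute (0.46 M) anode.
With n = 3, Ecell = −(0.0592/3)·log([dilute]/[conc]) = −(0.0592/3)·log(0.46/1.21) = +0.008 V.

0.008 V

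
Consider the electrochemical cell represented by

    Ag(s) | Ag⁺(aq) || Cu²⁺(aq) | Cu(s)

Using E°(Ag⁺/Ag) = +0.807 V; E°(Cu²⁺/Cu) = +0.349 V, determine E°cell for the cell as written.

−0.458 V

By convention the left-hand electrode in cell notation is the anode (oxidation) and the right-hand electrode is the cathode (reduction).
E°cell = E°(right) − E°(left) = +0.349 − (+0.807) = −0.458 V.
The negative sign shows that, as written, the cell would require an external voltage to drive the reaction.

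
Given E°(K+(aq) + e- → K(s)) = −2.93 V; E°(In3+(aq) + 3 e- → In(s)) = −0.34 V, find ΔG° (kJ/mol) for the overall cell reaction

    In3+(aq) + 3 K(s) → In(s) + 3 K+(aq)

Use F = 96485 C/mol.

In the reaction as written In3+(aq) is reduced, so the In³⁺/In couple is the cathode and K⁺/K is the anode.
E°cell = −0.34 − (−2.93) = +2.59 V; balancing electrons gives n = 3.
ΔG° = −nFE°cell = −(3)(96485)(+2.59) J/mol = −750 kJ/mol.

−750 kJ/mol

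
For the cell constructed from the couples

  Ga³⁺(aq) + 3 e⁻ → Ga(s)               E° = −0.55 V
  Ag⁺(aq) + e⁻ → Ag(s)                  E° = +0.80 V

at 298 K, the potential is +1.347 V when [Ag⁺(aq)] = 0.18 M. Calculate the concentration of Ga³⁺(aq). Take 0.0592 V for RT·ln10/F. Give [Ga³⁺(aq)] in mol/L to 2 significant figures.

The Ag⁺/Ag couple has the larger reduction potential, so it is the cathode: E°cell = +0.80 − (−0.55) = +1.35 V and n = 3.
From the Nernst equation, log Q = n(E° − E)/0.0592 = 3·(+1.35 − (+1.347))/0.0592 = 0.152.
Balancing electrons gives 3 Ag⁺(aq) + Ga(s) → 3 Ag(s) + Ga³⁺(aq); thus Q = [Ga³⁺(aq)] / [Ag⁺(aq)]^3.
Substituting the known concentrations and solving, log [Ga³⁺(aq)] = −2.082 and [Ga³⁺(aq)] = 0.0083 M.

0.0083 M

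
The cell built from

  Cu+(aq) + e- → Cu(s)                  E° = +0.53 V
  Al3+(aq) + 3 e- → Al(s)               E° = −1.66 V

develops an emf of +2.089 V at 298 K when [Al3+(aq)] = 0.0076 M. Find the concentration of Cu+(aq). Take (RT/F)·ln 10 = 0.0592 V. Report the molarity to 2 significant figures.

0.0039 M

The Cu⁺/Cu couple has the larger reduction potential, so it is the cathode: E°cell = +0.53 − (−1.66) = +2.19 V and n = 3.
Since E = E° − (0.0592/n)·log Q, log Q = n(E° − E)/0.0592 = 5.118.
The balanced reaction is 3 Cu+(aq) + Al(s) → 3 Cu(s) + Al3+(aq), so Q = [Al3+(aq)] / [Cu+(aq)]^3.
Substituting the known concentrations and solving, log [Cu+(aq)] = −2.412 and [Cu+(aq)] = 0.0039 M.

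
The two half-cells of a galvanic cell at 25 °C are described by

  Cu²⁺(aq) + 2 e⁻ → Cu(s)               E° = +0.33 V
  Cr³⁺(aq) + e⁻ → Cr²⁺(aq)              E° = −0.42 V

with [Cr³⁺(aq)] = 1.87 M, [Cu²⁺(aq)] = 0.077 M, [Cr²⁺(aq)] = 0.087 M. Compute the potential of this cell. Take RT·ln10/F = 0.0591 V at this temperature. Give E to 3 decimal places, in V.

+0.638 V

Since E°(Cu²⁺/Cu) > E°(Cr³⁺/Cr²⁺), Cu²⁺/Cu serves as the cathode.
E°cell = +0.33 − (−0.42) = +0.75 V, with n = 2 electrons transferred.
Balancing gives Cu²⁺(aq) + 2 Cr²⁺(aq) → Cu(s) + 2 Cr³⁺(aq); hence Q = [Cr³⁺(aq)]^2 / ([Cu²⁺(aq)]·[Cr²⁺(aq)]^2) = 6×10^3 (log Q = 3.778).
E = E° − (0.0591/n)·log Q = +0.75 − (0.0591/2)(3.778) = +0.638 V.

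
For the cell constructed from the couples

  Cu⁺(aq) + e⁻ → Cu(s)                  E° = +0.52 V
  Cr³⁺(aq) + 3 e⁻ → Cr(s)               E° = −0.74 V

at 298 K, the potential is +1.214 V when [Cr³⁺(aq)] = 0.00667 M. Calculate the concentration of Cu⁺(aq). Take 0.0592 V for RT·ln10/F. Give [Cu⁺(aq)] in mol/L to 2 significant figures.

With Cu⁺/Cu at the cathode and Cr³⁺/Cr at the anode, E°cell = +0.52 − (−0.74) = +1.26 V (n = 3).
Since E = E° − (0.0592/n)·log Q, log Q = n(E° − E)/0.0592 = 2.331.
The balanced reaction is 3 Cu⁺(aq) + Cr(s) → 3 Cu(s) + Cr³⁺(aq), so Q = [Cr³⁺(aq)] / [Cu⁺(aq)]^3.
Solving for the unknown gives log [Cu⁺(aq)] = −1.502, so [Cu⁺(aq)] ≈ 0.031 M.

0.031 M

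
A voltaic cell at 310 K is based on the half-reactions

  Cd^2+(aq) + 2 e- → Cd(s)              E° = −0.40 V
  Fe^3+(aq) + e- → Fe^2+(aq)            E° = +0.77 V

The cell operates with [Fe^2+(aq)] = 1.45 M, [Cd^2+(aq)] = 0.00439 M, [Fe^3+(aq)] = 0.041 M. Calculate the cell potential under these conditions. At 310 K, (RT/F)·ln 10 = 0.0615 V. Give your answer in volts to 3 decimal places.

+1.147 V

Fe³⁺/Fe²⁺ is reduced (cathode, E° = +0.77 V) and Cd²⁺/Cd is oxidized (anode).
The standard potential is +0.77 − (−0.40) = +1.17 V and the balanced reaction transfers n = 2 electrons.
For the overall reaction 2 Fe^3+(aq) + Cd(s) → 2 Fe^2+(aq) + Cd^2+(aq), Q = ([Fe^2+(aq)]^2·[Cd^2+(aq)]) / [Fe^3+(aq)]^2 = 5.49, giving log Q = 0.740.
E = E° − (0.0615/n)·log Q = +1.17 − (0.0615/2)(0.740) = +1.147 V.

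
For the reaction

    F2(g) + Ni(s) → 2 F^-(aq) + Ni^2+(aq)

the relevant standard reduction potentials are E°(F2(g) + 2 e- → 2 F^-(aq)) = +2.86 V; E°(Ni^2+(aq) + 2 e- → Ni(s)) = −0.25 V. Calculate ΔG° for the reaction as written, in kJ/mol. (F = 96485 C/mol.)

−600 kJ/mol

In the reaction as written F2(g) is reduced, so the F₂/F⁻ couple is the cathode and Ni²⁺/Ni is the anode.
E°cell = +2.86 − (−0.25) = +3.11 V; balancing electrons gives n = 2.
ΔG° = −nFE°cell = −(2)(96485)(+3.11) J/mol = −600 kJ/mol.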